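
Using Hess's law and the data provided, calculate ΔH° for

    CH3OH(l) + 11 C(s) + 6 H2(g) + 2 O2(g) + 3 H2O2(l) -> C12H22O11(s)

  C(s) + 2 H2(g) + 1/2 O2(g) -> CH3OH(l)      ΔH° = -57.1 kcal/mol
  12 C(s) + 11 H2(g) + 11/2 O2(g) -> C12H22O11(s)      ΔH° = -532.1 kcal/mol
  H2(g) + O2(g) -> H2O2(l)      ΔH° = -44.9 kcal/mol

ΔH° = -340.3 kcal/mol

equation 1 reversed: +57.1 kcal/mol
equation 2 as written: -532.1 kcal/mol
equation 3 reversed and × 3: (-3)·(-44.9) = +134.7 kcal/mol
Since enthalpy is a state function, ΔH° = (-1)·(-57.1) + (1)·(-532.1) + (-3)·(-44.9) = -340.3 kcal/mol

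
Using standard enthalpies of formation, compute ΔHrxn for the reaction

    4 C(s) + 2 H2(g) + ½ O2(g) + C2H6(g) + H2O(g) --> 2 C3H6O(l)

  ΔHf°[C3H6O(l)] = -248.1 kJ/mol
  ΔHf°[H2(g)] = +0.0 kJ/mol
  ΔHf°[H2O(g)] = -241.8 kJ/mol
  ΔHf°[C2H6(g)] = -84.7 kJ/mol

Products: 2·(-248.1) = -496.2
Reactants: 4·(+0.0) + 2·(+0.0) + 1/2·(+0.0) + 1·(-84.7) + 1·(-241.8) = -326.5
ΔHrxn = (-496.2) − (-326.5) = -169.7 kJ/mol

ΔHrxn = -169.7 kJ/mol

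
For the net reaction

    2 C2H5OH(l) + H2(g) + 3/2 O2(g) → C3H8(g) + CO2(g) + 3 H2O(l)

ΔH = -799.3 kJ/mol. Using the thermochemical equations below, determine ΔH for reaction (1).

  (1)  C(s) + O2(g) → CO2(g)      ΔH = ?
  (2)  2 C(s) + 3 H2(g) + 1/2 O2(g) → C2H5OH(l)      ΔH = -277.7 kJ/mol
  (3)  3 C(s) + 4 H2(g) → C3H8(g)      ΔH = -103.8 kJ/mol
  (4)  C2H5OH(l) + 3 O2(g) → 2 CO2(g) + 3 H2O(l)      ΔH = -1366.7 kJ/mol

ΔH = -393.5 kJ/mol

(1) reversed: contributes −x
(2) reversed: +277.7 kJ/mol
(3) as written: -103.8 kJ/mol
(4) as written: -1366.7 kJ/mol
-799.3 = (+277.7) + (-103.8) + (-1366.7) − x
x = (-799.3 − (-1192.8)) / (-1) = -393.5 kJ/mol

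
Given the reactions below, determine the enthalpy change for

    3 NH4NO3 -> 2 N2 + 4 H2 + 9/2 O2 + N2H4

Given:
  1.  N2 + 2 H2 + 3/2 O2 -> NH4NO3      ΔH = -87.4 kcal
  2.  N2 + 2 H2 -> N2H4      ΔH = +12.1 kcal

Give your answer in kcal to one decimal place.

eq. 1 reversed and × 3 (NH4NO3 must end up as a reactant; scale by 3 for the 3 NH4NO3): (-3)·(-87.4) = +262.2 kcal
eq. 2 as written (N2H4 already on the product side): +12.1 kcal
By Hess's law, ΔH = (-3)·(-87.4) + (1)·(+12.1) = 274.3 kcal

ΔH = 274.3 kcal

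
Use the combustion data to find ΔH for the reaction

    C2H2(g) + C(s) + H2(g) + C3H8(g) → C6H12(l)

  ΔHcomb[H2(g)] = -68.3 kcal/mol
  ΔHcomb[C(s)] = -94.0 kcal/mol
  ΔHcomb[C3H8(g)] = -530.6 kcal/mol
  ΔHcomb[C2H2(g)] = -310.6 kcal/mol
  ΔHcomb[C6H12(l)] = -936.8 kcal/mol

Using ΔH = Σ nΔHc°(reactants) − Σ nΔHc°(products):
= [1·(-310.6) + 1·(-94.0) + 1·(-68.3) + 1·(-530.6)] − [1·(-936.8)]
= -66.7 kcal/mol

ΔH = -66.7 kcal/mol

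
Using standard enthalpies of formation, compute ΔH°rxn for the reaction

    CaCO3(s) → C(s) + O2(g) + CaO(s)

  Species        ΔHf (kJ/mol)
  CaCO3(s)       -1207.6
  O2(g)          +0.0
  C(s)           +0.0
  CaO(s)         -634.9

ΔH°rxn = 572.7 kJ/mol

ΔH°rxn = Σ nΔHf°(products) − Σ nΔHf°(reactants).
Products: 1·(+0.0) + 1·(+0.0) + 1·(-634.9) = -634.9
Reactants: 1·(-1207.6) = -1207.6
ΔH°rxn = (-634.9) − (-1207.6) = 572.7 kJ/mol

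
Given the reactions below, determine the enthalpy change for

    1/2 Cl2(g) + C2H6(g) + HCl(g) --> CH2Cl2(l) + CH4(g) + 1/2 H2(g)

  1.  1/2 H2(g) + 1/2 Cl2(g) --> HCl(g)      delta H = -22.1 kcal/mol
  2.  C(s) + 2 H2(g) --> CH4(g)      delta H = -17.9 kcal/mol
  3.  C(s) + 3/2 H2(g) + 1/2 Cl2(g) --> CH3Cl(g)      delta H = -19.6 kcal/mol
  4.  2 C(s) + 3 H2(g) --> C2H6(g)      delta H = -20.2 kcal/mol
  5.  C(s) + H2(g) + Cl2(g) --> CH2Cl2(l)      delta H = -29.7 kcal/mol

eq. 1 reversed: +22.1 kcal/mol
eq. 2 as written: -17.9 kcal/mol
eq. 3: not needed.
eq. 4 reversed: +20.2 kcal/mol
eq. 5 as written: -29.7 kcal/mol
Since enthalpy is a state function, delta H = (+22.1) + (-17.9) + (+20.2) + (-29.7) = -5.3 kcal/mol

delta H = -5.3 kcal/mol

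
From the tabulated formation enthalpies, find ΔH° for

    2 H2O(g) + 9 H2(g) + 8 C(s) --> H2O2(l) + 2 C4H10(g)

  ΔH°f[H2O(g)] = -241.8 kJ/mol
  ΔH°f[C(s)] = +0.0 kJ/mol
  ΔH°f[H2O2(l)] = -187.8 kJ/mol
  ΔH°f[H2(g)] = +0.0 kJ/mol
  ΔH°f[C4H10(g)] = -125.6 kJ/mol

ΔH° = 44.6 kJ/mol

Products: 1·(-187.8) + 2·(-125.6) = -439.0
Reactants: 2·(-241.8) + 9·(+0.0) + 8·(+0.0) = -483.6
ΔH° = (-439.0) − (-483.6) = 44.6 kJ/mol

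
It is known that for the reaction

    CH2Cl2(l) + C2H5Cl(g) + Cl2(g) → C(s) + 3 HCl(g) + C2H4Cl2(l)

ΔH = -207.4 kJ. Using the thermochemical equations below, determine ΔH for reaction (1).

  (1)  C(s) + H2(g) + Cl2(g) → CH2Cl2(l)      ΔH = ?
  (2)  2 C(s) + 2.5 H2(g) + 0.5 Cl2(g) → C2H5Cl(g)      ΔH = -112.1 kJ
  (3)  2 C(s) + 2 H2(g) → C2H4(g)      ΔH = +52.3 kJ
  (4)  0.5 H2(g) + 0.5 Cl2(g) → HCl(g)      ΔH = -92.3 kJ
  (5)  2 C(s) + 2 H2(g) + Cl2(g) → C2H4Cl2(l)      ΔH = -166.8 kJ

ΔH = -124.2 kJ

(1) reversed: contributes −x
(2) reversed: +112.1 kJ
(3): not needed.
(4) × 3: (3)·(-92.3) = -276.9 kJ
(5) as written: -166.8 kJ
-207.4 = (+112.1) + (-276.9) + (-166.8) − x
x = (-207.4 − (-331.6)) / (-1) = -124.2 kJ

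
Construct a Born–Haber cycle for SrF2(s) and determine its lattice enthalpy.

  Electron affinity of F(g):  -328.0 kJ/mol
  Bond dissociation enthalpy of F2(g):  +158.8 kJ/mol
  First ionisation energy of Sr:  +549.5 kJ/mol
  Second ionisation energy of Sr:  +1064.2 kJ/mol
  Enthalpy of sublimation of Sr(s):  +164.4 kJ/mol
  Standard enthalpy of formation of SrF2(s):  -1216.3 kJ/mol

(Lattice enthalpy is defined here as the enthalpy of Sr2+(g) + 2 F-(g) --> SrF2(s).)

ΔHf° = 1·ΔHsub + 1·(ΣIE) + 1·D(F2) + 2·EA + U
-1216.3 = 1·(+164.4) + 1·(+1613.7) + 1·(+158.8) + 2·(-328.0) + U
U = -1216.3 − (+1280.9) = -2497.2 kJ/mol

U = -2497.2 kJ/mol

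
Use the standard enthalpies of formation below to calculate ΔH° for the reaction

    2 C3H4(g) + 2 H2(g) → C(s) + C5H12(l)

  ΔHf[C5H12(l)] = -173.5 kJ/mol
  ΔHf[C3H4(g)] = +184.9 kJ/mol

Products: 1·(+0.0) + 1·(-173.5) = -173.5
Reactants: 2·(+184.9) + 2·(+0.0) = +369.8
ΔH° = (-173.5) − (+369.8) = -543.3 kJ/mol

ΔH° = -543.3 kJ/mol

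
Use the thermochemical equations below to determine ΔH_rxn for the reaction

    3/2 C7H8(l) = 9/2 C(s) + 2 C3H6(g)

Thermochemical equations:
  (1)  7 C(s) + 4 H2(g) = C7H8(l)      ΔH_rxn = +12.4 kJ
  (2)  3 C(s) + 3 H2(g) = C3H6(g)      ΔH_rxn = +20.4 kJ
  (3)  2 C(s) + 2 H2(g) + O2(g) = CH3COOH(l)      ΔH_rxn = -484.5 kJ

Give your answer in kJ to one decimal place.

(1) reversed and × 3/2 (C7H8(l) must end up as a reactant; scale by 3/2 for the 3/2 C7H8(l)): (-3/2)·(+12.4) = -18.6 kJ
(2) × 2 (×2 to match 2 C3H6(g) in the target): (2)·(+20.4) = +40.8 kJ
(3): not needed (CH3COOH(l) appears nowhere else).
By Hess's law, ΔH_rxn = (-3/2)·(+12.4) + (2)·(+20.4) = 22.2 kJ

ΔH_rxn = 22.2 kJ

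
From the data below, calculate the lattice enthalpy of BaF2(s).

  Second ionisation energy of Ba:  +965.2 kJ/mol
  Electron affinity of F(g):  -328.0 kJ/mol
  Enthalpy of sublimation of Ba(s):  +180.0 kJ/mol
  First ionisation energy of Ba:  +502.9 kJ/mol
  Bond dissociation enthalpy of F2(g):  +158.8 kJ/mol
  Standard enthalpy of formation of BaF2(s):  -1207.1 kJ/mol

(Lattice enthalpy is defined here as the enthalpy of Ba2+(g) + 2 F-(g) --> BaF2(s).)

ΔHf° = 1·ΔHsub + 1·(ΣIE) + 1·D(F2) + 2·EA + U
-1207.1 = 1·(+180.0) + 1·(+1468.1) + 1·(+158.8) + 2·(-328.0) + U
U = -1207.1 − (+1150.9) = -2358.0 kJ/mol

U = -2358.0 kJ/mol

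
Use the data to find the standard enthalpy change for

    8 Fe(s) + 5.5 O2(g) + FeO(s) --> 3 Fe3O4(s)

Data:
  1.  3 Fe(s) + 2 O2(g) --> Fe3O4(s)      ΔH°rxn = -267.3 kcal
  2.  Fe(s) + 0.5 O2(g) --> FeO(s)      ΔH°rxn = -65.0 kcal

eq. 1 × 3: (3)·(-267.3) = -801.9 kcal
eq. 2 reversed: +65.0 kcal
Summing the manipulated equations, ΔH°rxn = (3)·(-267.3) + (-1)·(-65.0) = -736.9 kcal

ΔH°rxn = -736.9 kcal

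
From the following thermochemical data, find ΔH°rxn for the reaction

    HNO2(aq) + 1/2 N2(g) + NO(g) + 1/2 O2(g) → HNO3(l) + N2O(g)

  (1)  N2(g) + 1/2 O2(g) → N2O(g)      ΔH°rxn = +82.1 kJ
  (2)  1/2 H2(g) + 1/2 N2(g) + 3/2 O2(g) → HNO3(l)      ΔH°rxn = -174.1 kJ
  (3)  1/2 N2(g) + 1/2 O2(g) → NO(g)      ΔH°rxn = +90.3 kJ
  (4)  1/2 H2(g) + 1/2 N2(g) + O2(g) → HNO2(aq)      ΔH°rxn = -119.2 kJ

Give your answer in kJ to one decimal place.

ΔH°rxn = -63.1 kJ

(1) as written: +82.1 kJ
(2) as written: -174.1 kJ
(3) reversed: -90.3 kJ
(4) reversed: +119.2 kJ
ΔH°rxn = (1)·(+82.1) + (1)·(-174.1) + (-1)·(+90.3) + (-1)·(-119.2) = -63.1 kJ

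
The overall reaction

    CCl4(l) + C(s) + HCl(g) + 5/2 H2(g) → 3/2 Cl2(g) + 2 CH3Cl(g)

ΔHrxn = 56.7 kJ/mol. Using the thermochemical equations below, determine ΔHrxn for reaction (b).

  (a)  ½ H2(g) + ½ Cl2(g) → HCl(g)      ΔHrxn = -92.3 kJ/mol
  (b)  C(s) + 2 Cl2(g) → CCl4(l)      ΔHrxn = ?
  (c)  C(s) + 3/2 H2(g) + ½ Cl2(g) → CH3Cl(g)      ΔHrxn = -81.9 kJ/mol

(a) reversed (HCl(g) must end up as a reactant): +92.3 kJ/mol
(b) reversed (CCl4(l) must end up as a reactant): contributes −x
(c) × 2 (scale by 2 for the 2 CH3Cl(g)): (2)·(-81.9) = -163.8 kJ/mol
+56.7 = (+92.3) + (-163.8) − x
x = (+56.7 − (-71.5)) / (-1) = -128.2 kJ/mol

ΔHrxn = -128.2 kJ/mol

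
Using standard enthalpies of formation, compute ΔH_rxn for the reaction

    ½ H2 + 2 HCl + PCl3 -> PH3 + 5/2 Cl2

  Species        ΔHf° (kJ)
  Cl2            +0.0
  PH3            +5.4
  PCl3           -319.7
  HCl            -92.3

ΔH_rxn = 509.7 kJ

Products: 1·(+5.4) + 5/2·(+0.0) = +5.4
Reactants: 1/2·(+0.0) + 2·(-92.3) + 1·(-319.7) = -504.3
ΔH_rxn = (+5.4) − (-504.3) = 509.7 kJ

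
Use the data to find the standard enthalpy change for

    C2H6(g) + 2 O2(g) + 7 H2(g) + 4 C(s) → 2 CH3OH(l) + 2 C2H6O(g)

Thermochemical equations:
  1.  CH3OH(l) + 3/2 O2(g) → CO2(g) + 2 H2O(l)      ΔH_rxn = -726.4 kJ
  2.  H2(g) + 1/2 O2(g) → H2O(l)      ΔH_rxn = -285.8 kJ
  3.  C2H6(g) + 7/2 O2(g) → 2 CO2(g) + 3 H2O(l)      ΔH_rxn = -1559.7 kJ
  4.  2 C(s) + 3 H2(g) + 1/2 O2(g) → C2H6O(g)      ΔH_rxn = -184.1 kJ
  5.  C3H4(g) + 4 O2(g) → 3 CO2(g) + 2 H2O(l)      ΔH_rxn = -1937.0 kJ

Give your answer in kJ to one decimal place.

ΔH_rxn = -760.9 kJ

eq. 1 reversed and × 2 (reverse to put CH3OH(l) on the product side; scale by 2 for the 2 CH3OH(l)): (-2)·(-726.4) = +1452.8 kJ
eq. 2 as written: -285.8 kJ
eq. 3 as written (C2H6(g) already on the reactant side): -1559.7 kJ
eq. 4 × 2 (×2 to match 2 C2H6O(g) in the target): (2)·(-184.1) = -368.2 kJ
eq. 5: not needed (C3H4(g) appears nowhere else).
Since enthalpy is a state function, ΔH_rxn = (-2)·(-726.4) + (1)·(-285.8) + (1)·(-1559.7) + (2)·(-184.1) = -760.9 kJ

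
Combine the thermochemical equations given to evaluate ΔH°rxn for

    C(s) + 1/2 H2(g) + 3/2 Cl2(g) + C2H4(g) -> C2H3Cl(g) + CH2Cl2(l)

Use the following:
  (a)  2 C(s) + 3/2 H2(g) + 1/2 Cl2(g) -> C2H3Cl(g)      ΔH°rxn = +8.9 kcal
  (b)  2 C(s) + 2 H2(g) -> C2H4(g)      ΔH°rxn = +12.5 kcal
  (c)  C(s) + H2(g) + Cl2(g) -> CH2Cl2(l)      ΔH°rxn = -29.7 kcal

ΔH°rxn = -33.3 kcal

(a) as written: +8.9 kcal
(b) reversed: -12.5 kcal
(c) as written: -29.7 kcal
By Hess's law, ΔH°rxn = (+8.9) + (-12.5) + (-29.7) = -33.3 kcal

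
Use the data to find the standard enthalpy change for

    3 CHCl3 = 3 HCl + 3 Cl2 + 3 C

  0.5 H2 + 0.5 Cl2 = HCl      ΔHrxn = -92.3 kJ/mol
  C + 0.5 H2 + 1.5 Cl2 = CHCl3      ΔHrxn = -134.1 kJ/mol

equation 1 × 3 (×3 to match 3 HCl in the target): (3)·(-92.3) = -276.9 kJ/mol
equation 2 reversed and × 3 (reverse to put CHCl3 on the reactant side; ×3 to match 3 CHCl3 in the target): (-3)·(-134.1) = +402.3 kJ/mol
ΔHrxn = (-276.9) + (+402.3) = 125.4 kJ/mol

ΔHrxn = 125.4 kJ/mol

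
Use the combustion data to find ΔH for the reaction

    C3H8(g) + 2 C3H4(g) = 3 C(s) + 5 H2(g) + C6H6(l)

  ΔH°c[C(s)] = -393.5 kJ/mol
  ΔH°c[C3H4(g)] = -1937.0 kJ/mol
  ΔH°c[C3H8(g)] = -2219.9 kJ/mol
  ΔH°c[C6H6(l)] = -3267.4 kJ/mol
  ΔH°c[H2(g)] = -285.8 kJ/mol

With combustion enthalpies, reactants minus products:
= [1·(-2219.9) + 2·(-1937.0)] − [3·(-393.5) + 5·(-285.8) + 1·(-3267.4)]
= -217.0 kJ/mol

ΔH = -217.0 kJ/mol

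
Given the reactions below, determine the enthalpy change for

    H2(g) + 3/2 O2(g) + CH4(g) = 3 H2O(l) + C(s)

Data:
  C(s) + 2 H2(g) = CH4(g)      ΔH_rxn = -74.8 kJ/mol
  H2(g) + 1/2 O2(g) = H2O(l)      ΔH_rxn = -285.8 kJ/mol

equation 1 reversed (reverse to put CH4(g) on the reactant side): +74.8 kJ/mol
equation 2 × 3 (scale by 3 for the 3 H2O(l)): (3)·(-285.8) = -857.4 kJ/mol
Since enthalpy is a state function, ΔH_rxn = (-1)·(-74.8) + (3)·(-285.8) = -782.6 kJ/mol

ΔH_rxn = -782.6 kJ/mol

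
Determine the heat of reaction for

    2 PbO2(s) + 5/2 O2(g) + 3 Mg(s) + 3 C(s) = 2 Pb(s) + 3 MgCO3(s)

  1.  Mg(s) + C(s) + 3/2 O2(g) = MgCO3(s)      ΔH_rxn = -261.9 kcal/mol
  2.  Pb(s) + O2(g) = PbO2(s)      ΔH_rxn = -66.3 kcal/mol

eq. 1 × 3 (scale by 3 for the 3 MgCO3(s)): (3)·(-261.9) = -785.7 kcal/mol
eq. 2 reversed and × 2 (PbO2(s) must end up as a reactant; ×2 to match 2 PbO2(s) in the target): (-2)·(-66.3) = +132.6 kcal/mol
ΔH_rxn = (-785.7) + (+132.6) = -653.1 kcal/mol

ΔH_rxn = -653.1 kcal/mol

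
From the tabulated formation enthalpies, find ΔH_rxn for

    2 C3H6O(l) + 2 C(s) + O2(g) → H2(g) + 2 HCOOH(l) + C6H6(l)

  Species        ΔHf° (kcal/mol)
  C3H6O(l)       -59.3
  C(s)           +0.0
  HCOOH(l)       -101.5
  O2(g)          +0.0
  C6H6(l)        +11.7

ΔH_rxn = -72.7 kcal/mol

Products: 1·(+0.0) + 2·(-101.5) + 1·(+11.7) = -191.3
Reactants: 2·(-59.3) + 2·(+0.0) + 1·(+0.0) = -118.6
ΔH_rxn = (-191.3) − (-118.6) = -72.7 kcal/mol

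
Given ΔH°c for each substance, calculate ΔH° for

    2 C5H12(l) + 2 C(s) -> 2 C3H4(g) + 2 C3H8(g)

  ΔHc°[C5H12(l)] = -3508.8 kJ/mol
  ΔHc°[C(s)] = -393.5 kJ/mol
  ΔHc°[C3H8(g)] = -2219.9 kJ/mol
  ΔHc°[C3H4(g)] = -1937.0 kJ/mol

ΔH° = 509.2 kJ/mol

Using ΔH = Σ nΔHc°(reactants) − Σ nΔHc°(products):
= [2·(-3508.8) + 2·(-393.5)] − [2·(-1937.0) + 2·(-2219.9)]
= 509.2 kJ/mol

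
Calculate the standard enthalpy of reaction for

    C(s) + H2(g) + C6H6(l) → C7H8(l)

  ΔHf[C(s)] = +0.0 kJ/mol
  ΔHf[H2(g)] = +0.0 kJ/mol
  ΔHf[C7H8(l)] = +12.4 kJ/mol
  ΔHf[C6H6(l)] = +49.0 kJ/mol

ΔH°rxn = -36.6 kJ/mol

Products: 1·(+12.4) = +12.4
Reactants: 1·(+0.0) + 1·(+0.0) + 1·(+49.0) = +49.0
ΔH°rxn = (+12.4) − (+49.0) = -36.6 kJ/mol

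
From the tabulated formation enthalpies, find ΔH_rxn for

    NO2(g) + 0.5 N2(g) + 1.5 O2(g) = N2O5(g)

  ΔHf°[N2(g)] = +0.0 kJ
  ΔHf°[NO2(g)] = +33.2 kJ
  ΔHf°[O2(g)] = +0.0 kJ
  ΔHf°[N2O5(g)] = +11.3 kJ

ΔH°rxn = Σ nΔHf°(products) − Σ nΔHf°(reactants).
Products: 1·(+11.3) = +11.3
Reactants: 1·(+33.2) + 1/2·(+0.0) + 3/2·(+0.0) = +33.2
ΔH_rxn = (+11.3) − (+33.2) = -21.9 kJ

ΔH_rxn = -21.9 kJ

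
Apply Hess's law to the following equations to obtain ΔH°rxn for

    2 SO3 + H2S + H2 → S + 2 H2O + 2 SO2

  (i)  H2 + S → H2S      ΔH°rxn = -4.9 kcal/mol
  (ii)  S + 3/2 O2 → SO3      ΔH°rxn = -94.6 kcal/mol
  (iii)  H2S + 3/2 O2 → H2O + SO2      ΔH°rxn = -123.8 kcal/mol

ΔH°rxn = -63.3 kcal/mol

(i) as written (H2 already on the reactant side): -4.9 kcal/mol
(ii) reversed and × 2 (SO3 must end up as a reactant; ×2 to match 2 SO3 in the target): (-2)·(-94.6) = +189.2 kcal/mol
(iii) × 2 (×2 to match 2 H2O in the target): (2)·(-123.8) = -247.6 kcal/mol
Since enthalpy is a state function, ΔH°rxn = (1)·(-4.9) + (-2)·(-94.6) + (2)·(-123.8) = -63.3 kcal/mol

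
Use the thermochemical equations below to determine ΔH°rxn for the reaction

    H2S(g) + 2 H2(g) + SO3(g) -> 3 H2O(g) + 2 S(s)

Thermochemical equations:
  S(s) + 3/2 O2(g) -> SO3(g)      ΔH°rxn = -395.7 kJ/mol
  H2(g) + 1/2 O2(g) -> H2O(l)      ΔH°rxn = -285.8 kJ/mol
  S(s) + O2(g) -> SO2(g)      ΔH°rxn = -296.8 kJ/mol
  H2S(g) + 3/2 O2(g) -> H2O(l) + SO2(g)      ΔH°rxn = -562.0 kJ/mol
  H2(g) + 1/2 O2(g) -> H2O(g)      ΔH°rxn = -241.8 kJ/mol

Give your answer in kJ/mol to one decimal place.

equation 1 reversed: +395.7 kJ/mol
equation 2 reversed: +285.8 kJ/mol
equation 3 reversed: +296.8 kJ/mol
equation 4 as written: -562.0 kJ/mol
equation 5 × 3: (3)·(-241.8) = -725.4 kJ/mol
ΔH°rxn = (-1)·(-395.7) + (-1)·(-285.8) + (-1)·(-296.8) + (1)·(-562.0) + (3)·(-241.8) = -309.1 kJ/mol

ΔH°rxn = -309.1 kJ/mol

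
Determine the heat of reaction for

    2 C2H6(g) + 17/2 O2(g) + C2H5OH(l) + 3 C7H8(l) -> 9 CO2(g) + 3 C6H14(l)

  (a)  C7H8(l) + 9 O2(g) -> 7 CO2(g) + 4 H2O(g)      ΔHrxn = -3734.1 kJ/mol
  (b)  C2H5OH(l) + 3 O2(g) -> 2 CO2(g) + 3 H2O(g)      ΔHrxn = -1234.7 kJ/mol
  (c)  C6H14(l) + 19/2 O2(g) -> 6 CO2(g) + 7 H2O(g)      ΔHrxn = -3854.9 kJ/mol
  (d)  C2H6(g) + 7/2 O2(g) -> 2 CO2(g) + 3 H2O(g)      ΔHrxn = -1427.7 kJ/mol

ΔHrxn = -3727.7 kJ/mol

(a) × 3 (scale by 3 for the 3 C7H8(l)): (3)·(-3734.1) = -11202.3 kJ/mol
(b) as written (C2H5OH(l) already on the reactant side): -1234.7 kJ/mol
(c) reversed and × 3 (reverse to put C6H14(l) on the product side; ×3 to match 3 C6H14(l) in the target): (-3)·(-3854.9) = +11564.7 kJ/mol
(d) × 2 (scale by 2 for the 2 C2H6(g)): (2)·(-1427.7) = -2855.4 kJ/mol
ΔHrxn = (3)·(-3734.1) + (1)·(-1234.7) + (-3)·(-3854.9) + (2)·(-1427.7) = -3727.7 kJ/mol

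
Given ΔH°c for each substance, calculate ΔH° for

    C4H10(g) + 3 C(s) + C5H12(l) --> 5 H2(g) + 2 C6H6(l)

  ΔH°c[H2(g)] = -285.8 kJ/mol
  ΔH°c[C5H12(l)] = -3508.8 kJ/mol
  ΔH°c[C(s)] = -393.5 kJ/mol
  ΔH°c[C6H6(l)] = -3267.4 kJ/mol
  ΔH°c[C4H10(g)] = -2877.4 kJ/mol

Using ΔH = Σ nΔHc°(reactants) − Σ nΔHc°(products):
= [1·(-2877.4) + 3·(-393.5) + 1·(-3508.8)] − [5·(-285.8) + 2·(-3267.4)]
= 397.1 kJ/mol

ΔH° = 397.1 kJ/mol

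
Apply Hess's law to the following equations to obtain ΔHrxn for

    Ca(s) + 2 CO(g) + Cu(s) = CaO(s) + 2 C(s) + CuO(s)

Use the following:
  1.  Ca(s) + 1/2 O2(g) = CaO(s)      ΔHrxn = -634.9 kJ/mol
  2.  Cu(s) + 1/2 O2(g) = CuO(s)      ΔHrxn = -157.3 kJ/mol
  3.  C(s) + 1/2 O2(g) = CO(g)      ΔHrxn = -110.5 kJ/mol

ΔHrxn = -571.2 kJ/mol

eq. 1 as written: -634.9 kJ/mol
eq. 2 as written: -157.3 kJ/mol
eq. 3 reversed and × 2: (-2)·(-110.5) = +221.0 kJ/mol
ΔHrxn = (-634.9) + (-157.3) + (+221.0) = -571.2 kJ/mol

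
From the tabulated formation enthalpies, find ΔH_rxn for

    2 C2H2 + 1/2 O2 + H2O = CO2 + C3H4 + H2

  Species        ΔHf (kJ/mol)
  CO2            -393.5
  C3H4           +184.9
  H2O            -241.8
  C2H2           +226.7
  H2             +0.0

Products: 1·(-393.5) + 1·(+184.9) + 1·(+0.0) = -208.6
Reactants: 2·(+226.7) + 1/2·(+0.0) + 1·(-241.8) = +211.6
ΔH_rxn = (-208.6) − (+211.6) = -420.2 kJ/mol

ΔH_rxn = -420.2 kJ/mol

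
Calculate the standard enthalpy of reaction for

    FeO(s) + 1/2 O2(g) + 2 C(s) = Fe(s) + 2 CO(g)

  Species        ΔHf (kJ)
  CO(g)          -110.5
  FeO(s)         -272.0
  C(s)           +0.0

ΔH°rxn = Σ nΔHf°(products) − Σ nΔHf°(reactants).
Products: 1·(+0.0) + 2·(-110.5) = -221.0
Reactants: 1·(-272.0) + 1/2·(+0.0) + 2·(+0.0) = -272.0
ΔH°rxn = (-221.0) − (-272.0) = 51.0 kJ

ΔH°rxn = 51.0 kJ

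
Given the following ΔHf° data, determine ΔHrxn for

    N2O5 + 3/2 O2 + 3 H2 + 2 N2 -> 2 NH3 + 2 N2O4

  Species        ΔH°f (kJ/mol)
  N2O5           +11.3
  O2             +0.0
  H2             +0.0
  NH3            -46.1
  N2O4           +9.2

ΔHrxn = -85.1 kJ/mol

Products: 2·(-46.1) + 2·(+9.2) = -73.8
Reactants: 1·(+11.3) + 3/2·(+0.0) + 3·(+0.0) + 2·(+0.0) = +11.3
ΔHrxn = (-73.8) − (+11.3) = -85.1 kJ/mol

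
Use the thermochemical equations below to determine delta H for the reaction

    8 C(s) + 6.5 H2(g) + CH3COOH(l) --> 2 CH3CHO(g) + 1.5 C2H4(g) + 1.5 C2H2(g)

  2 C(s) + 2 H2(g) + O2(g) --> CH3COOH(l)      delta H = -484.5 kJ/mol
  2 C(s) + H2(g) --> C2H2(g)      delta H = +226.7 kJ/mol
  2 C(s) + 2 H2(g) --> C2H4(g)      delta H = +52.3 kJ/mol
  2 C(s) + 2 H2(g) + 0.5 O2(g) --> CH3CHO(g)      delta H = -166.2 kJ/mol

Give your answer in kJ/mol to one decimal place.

equation 1 reversed (CH3COOH(l) must end up as a reactant): +484.5 kJ/mol
equation 2 × 3/2 (scale by 3/2 for the 3/2 C2H2(g)): (3/2)·(+226.7) = +340.05 kJ/mol
equation 3 × 3/2 (×3/2 to match 3/2 C2H4(g) in the target): (3/2)·(+52.3) = +78.45 kJ/mol
equation 4 × 2 (×2 to match 2 CH3CHO(g) in the target): (2)·(-166.2) = -332.4 kJ/mol
delta H = (-1)·(-484.5) + (3/2)·(+226.7) + (3/2)·(+52.3) + (2)·(-166.2) = 570.6 kJ/mol

delta H = 570.6 kJ/mol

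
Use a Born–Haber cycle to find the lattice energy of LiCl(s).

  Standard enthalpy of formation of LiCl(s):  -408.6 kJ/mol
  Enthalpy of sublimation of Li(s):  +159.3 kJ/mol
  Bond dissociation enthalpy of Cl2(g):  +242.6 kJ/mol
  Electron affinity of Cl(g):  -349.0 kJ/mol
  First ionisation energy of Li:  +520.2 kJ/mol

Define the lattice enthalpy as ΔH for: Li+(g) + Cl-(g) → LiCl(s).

U = -860.4 kJ/mol

ΔHf° = 1·ΔHsub + 1·(ΣIE) + 1/2·D(Cl2) + 1·EA + U
-408.6 = 1·(+159.3) + 1·(+520.2) + 1/2·(+242.6) + 1·(-349.0) + U
U = -408.6 − (+451.8) = -860.4 kJ/mol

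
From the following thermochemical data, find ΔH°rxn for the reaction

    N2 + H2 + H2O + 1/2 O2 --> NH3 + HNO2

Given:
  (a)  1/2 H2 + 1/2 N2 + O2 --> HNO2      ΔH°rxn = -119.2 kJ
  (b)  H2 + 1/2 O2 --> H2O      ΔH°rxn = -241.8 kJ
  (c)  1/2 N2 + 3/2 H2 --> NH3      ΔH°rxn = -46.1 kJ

ΔH°rxn = 76.5 kJ

(a) as written (HNO2 already on the product side): -119.2 kJ
(b) reversed (H2O must end up as a reactant): +241.8 kJ
(c) as written (NH3 already on the product side): -46.1 kJ
ΔH°rxn = (1)·(-119.2) + (-1)·(-241.8) + (1)·(-46.1) = 76.5 kJ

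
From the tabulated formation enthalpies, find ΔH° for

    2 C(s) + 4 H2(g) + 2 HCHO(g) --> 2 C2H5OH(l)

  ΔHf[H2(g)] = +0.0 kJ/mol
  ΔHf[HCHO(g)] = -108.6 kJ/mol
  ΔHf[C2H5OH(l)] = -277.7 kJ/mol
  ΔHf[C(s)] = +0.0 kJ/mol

ΔH° = -338.2 kJ/mol

Products: 2·(-277.7) = -555.4
Reactants: 2·(+0.0) + 4·(+0.0) + 2·(-108.6) = -217.2
ΔH° = (-555.4) − (-217.2) = -338.2 kJ/mol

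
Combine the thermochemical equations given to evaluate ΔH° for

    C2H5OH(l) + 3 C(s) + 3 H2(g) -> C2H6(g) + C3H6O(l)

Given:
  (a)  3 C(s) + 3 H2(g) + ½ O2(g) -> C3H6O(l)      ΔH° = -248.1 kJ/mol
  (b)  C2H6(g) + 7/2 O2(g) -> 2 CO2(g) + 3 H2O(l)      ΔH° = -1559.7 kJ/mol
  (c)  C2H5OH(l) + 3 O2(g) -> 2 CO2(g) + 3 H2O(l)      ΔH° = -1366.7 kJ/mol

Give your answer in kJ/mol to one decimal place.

(a) as written (C3H6O(l) already on the product side): -248.1 kJ/mol
(b) reversed (reverse to put C2H6(g) on the product side): +1559.7 kJ/mol
(c) as written (C2H5OH(l) already on the reactant side): -1366.7 kJ/mol
ΔH° = (1)·(-248.1) + (-1)·(-1559.7) + (1)·(-1366.7) = -55.1 kJ/mol

ΔH° = -55.1 kJ/mol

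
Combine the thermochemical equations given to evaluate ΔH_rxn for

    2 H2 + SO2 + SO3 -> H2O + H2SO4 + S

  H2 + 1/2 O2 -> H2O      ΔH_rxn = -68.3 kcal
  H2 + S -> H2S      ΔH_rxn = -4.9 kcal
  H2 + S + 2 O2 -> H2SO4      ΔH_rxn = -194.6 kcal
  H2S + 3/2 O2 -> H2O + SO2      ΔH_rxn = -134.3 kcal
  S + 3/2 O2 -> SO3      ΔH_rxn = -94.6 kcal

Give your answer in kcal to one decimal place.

ΔH_rxn = -97.4 kcal

equation 1 × 2: (2)·(-68.3) = -136.6 kcal
equation 2 reversed: +4.9 kcal
equation 3 as written: -194.6 kcal
equation 4 reversed: +134.3 kcal
equation 5 reversed: +94.6 kcal
Combining the equations, ΔH_rxn = (-136.6) + (+4.9) + (-194.6) + (+134.3) + (+94.6) = -97.4 kcal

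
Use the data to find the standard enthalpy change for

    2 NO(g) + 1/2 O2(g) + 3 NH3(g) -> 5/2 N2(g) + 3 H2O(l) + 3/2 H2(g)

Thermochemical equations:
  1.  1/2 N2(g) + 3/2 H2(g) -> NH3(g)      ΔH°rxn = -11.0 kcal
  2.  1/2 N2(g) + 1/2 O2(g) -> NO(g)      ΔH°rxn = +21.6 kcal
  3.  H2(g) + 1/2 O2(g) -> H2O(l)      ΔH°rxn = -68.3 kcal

ΔH°rxn = -215.1 kcal

eq. 1 reversed and × 3: (-3)·(-11.0) = +33.0 kcal
eq. 2 reversed and × 2: (-2)·(+21.6) = -43.2 kcal
eq. 3 × 3: (3)·(-68.3) = -204.9 kcal
Since enthalpy is a state function, ΔH°rxn = (-3)·(-11.0) + (-2)·(+21.6) + (3)·(-68.3) = -215.1 kcal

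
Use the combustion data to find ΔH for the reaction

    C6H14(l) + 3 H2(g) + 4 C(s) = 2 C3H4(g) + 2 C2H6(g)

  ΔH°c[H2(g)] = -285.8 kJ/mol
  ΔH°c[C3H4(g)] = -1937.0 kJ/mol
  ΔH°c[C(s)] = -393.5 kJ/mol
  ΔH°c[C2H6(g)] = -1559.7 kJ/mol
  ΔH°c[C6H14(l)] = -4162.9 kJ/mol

ΔH = 399.1 kJ/mol

With combustion enthalpies, reactants minus products:
= [1·(-4162.9) + 3·(-285.8) + 4·(-393.5)] − [2·(-1937.0) + 2·(-1559.7)]
= 399.1 kJ/mol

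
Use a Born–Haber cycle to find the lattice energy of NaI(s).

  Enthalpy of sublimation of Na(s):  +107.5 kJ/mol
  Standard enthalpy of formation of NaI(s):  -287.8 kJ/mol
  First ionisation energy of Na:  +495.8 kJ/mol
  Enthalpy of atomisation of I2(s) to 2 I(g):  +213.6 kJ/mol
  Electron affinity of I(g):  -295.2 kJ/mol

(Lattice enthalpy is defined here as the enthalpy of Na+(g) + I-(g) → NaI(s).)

U = -702.7 kJ/mol

ΔHf° = 1·ΔHsub + 1·(ΣIE) + 1/2·D(I2) + 1·EA + U
-287.8 = 1·(+107.5) + 1·(+495.8) + 1/2·(+213.6) + 1·(-295.2) + U
U = -287.8 − (+414.9) = -702.7 kJ/mol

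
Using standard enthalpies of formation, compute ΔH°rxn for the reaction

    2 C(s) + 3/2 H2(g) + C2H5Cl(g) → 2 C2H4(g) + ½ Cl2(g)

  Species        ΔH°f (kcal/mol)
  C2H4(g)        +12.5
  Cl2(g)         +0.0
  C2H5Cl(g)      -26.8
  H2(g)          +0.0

Products: 2·(+12.5) + 1/2·(+0.0) = +25.0
Reactants: 2·(+0.0) + 3/2·(+0.0) + 1·(-26.8) = -26.8
ΔH°rxn = (+25.0) − (-26.8) = 51.8 kcal/mol

ΔH°rxn = 51.8 kcal/mol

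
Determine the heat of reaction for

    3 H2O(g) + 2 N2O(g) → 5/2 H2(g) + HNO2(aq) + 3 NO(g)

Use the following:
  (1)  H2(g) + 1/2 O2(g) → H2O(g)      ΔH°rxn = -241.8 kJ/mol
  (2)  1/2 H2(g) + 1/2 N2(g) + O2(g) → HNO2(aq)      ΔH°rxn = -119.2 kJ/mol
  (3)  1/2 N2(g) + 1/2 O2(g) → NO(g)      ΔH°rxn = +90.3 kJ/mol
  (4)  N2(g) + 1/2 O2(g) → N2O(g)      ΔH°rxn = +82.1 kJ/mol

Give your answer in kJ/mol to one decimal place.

(1) reversed and × 3: (-3)·(-241.8) = +725.4 kJ/mol
(2) as written: -119.2 kJ/mol
(3) × 3: (3)·(+90.3) = +270.9 kJ/mol
(4) reversed and × 2: (-2)·(+82.1) = -164.2 kJ/mol
Summing the manipulated equations, ΔH°rxn = (-3)·(-241.8) + (1)·(-119.2) + (3)·(+90.3) + (-2)·(+82.1) = 712.9 kJ/mol

ΔH°rxn = 712.9 kJ/mol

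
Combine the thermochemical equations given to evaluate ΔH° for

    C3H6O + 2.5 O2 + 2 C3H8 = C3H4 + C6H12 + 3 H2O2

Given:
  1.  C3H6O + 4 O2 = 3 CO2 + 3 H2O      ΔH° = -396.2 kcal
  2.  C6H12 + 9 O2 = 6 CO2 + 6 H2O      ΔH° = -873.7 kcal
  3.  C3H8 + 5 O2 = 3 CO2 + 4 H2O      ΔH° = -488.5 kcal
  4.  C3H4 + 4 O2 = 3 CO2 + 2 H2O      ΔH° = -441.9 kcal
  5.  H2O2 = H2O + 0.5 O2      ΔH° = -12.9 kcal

ΔH° = -18.9 kcal

eq. 1 as written: -396.2 kcal
eq. 2 reversed: +873.7 kcal
eq. 3 × 2: (2)·(-488.5) = -977.0 kcal
eq. 4 reversed: +441.9 kcal
eq. 5 reversed and × 3: (-3)·(-12.9) = +38.7 kcal
Since enthalpy is a state function, ΔH° = (1)·(-396.2) + (-1)·(-873.7) + (2)·(-488.5) + (-1)·(-441.9) + (-3)·(-12.9) = -18.9 kcal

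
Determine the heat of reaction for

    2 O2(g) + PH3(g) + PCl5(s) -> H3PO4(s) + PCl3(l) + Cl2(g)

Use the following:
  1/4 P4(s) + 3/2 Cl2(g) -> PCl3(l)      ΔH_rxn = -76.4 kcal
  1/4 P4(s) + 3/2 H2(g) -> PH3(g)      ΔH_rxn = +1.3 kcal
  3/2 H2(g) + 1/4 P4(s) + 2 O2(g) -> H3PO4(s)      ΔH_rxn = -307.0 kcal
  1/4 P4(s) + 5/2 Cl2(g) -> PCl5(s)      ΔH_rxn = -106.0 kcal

equation 1 as written: -76.4 kcal
equation 2 reversed: -1.3 kcal
equation 3 as written: -307.0 kcal
equation 4 reversed: +106.0 kcal
Combining the equations, ΔH_rxn = (1)·(-76.4) + (-1)·(+1.3) + (1)·(-307.0) + (-1)·(-106.0) = -278.7 kcal

ΔH_rxn = -278.7 kcal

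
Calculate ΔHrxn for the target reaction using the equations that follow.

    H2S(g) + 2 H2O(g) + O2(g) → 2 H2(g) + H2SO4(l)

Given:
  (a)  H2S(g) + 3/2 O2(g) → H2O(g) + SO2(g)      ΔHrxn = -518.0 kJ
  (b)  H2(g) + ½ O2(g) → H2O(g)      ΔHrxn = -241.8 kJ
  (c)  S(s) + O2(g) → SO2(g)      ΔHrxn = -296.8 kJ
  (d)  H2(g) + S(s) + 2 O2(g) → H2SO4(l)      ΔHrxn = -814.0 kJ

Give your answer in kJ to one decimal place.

(a) as written: -518.0 kJ
(b) reversed and × 3: (-3)·(-241.8) = +725.4 kJ
(c) reversed: +296.8 kJ
(d) as written: -814.0 kJ
Since enthalpy is a state function, ΔHrxn = (1)·(-518.0) + (-3)·(-241.8) + (-1)·(-296.8) + (1)·(-814.0) = -309.8 kJ

ΔHrxn = -309.8 kJ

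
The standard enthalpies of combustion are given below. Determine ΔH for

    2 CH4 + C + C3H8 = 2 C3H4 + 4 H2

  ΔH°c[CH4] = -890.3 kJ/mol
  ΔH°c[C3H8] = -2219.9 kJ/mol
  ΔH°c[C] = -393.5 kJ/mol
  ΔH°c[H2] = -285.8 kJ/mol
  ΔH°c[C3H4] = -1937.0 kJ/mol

Using ΔH = Σ nΔHc°(reactants) − Σ nΔHc°(products):
= [2·(-890.3) + 1·(-393.5) + 1·(-2219.9)] − [2·(-1937.0) + 4·(-285.8)]
= 623.2 kJ/mol

ΔH = 623.2 kJ/mol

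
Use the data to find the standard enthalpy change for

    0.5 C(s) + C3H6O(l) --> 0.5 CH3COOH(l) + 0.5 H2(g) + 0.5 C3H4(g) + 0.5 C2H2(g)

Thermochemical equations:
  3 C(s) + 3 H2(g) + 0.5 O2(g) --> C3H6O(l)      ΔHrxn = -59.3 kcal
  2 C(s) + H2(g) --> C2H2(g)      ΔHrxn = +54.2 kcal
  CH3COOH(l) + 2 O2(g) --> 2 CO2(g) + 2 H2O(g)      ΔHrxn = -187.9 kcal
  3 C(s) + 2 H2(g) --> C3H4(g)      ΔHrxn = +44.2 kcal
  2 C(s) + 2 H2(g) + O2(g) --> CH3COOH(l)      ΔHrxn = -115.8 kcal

ΔHrxn = 50.6 kcal

equation 1 reversed: +59.3 kcal
equation 2 × 1/2: (1/2)·(+54.2) = +27.1 kcal
equation 3: not needed.
equation 4 × 1/2: (1/2)·(+44.2) = +22.1 kcal
equation 5 × 1/2: (1/2)·(-115.8) = -57.9 kcal
By Hess's law, ΔHrxn = (-1)·(-59.3) + (1/2)·(+54.2) + (1/2)·(+44.2) + (1/2)·(-115.8) = 50.6 kcal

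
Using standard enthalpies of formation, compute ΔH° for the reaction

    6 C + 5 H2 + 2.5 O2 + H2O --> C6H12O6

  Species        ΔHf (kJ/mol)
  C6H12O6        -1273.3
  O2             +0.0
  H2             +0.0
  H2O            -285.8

Products: 1·(-1273.3) = -1273.3
Reactants: 6·(+0.0) + 5·(+0.0) + 5/2·(+0.0) + 1·(-285.8) = -285.8
ΔH° = (-1273.3) − (-285.8) = -987.5 kJ/mol

ΔH° = -987.5 kJ/mol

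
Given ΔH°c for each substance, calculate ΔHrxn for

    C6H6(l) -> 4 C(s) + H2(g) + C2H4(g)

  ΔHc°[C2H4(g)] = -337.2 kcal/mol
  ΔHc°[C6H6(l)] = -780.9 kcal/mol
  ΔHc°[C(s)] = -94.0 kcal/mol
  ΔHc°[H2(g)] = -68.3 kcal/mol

With combustion enthalpies, reactants minus products:
= [1·(-780.9)] − [4·(-94.0) + 1·(-68.3) + 1·(-337.2)]
= 0.6 kcal/mol

ΔHrxn = 0.6 kcal/mol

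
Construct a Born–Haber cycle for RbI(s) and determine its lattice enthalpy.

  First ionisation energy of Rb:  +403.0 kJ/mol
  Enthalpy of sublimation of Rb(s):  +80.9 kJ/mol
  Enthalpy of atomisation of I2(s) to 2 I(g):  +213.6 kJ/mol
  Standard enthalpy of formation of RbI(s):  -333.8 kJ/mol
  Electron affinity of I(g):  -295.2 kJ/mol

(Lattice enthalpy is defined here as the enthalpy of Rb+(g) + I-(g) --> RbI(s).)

ΔHf° = 1·ΔHsub + 1·(ΣIE) + 1/2·D(I2) + 1·EA + U
-333.8 = 1·(+80.9) + 1·(+403.0) + 1/2·(+213.6) + 1·(-295.2) + U
U = -333.8 − (+295.5) = -629.3 kJ/mol

U = -629.3 kJ/mol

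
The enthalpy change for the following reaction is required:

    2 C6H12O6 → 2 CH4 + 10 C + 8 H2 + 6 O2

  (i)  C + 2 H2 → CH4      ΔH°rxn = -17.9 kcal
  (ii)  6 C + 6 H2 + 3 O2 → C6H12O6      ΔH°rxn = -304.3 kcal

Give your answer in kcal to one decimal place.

ΔH°rxn = 572.8 kcal

(i) × 2 (scale by 2 for the 2 CH4): (2)·(-17.9) = -35.8 kcal
(ii) reversed and × 2 (reverse to put C6H12O6 on the reactant side; ×2 to match 2 C6H12O6 in the target): (-2)·(-304.3) = +608.6 kcal
ΔH°rxn = (-35.8) + (+608.6) = 572.8 kcal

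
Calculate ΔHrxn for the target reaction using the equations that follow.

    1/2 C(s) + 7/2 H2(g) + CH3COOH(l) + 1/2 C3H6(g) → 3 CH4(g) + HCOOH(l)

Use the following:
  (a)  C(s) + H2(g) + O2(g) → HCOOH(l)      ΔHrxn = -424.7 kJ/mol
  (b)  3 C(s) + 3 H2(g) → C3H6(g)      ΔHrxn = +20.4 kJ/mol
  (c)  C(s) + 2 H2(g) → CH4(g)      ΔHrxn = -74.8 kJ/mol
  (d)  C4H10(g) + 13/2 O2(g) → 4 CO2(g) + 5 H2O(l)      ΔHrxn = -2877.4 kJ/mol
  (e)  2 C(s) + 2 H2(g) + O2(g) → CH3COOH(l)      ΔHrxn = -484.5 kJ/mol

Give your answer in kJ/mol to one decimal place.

(a) as written: -424.7 kJ/mol
(b) reversed and × 1/2: (-1/2)·(+20.4) = -10.2 kJ/mol
(c) × 3: (3)·(-74.8) = -224.4 kJ/mol
(d): not needed.
(e) reversed: +484.5 kJ/mol
ΔHrxn = (1)·(-424.7) + (-1/2)·(+20.4) + (3)·(-74.8) + (-1)·(-484.5) = -174.8 kJ/mol

ΔHrxn = -174.8 kJ/mol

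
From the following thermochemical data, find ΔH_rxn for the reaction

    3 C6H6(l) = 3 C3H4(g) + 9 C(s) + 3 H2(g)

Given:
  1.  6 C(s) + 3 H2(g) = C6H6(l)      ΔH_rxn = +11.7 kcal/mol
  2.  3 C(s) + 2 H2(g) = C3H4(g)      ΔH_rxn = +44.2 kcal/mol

ΔH_rxn = 97.5 kcal/mol

eq. 1 reversed and × 3: (-3)·(+11.7) = -35.1 kcal/mol
eq. 2 × 3: (3)·(+44.2) = +132.6 kcal/mol
ΔH_rxn = (-3)·(+11.7) + (3)·(+44.2) = 97.5 kcal/mol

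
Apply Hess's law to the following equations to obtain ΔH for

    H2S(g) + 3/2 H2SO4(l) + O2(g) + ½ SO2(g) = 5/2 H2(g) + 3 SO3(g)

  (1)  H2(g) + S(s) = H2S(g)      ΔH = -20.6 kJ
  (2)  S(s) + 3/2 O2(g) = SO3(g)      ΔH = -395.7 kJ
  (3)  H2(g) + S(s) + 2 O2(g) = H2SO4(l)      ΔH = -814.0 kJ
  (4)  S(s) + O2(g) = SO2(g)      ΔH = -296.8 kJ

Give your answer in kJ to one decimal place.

(1) reversed (H2S(g) must end up as a reactant): +20.6 kJ
(2) × 3 (scale by 3 for the 3 SO3(g)): (3)·(-395.7) = -1187.1 kJ
(3) reversed and × 3/2 (reverse to put H2SO4(l) on the reactant side; ×3/2 to match 3/2 H2SO4(l) in the target): (-3/2)·(-814.0) = +1221.0 kJ
(4) reversed and × 1/2 (reverse to put SO2(g) on the reactant side; ×1/2 to match 1/2 SO2(g) in the target): (-1/2)·(-296.8) = +148.4 kJ
ΔH = (-1)·(-20.6) + (3)·(-395.7) + (-3/2)·(-814.0) + (-1/2)·(-296.8) = 202.9 kJ

ΔH = 202.9 kJ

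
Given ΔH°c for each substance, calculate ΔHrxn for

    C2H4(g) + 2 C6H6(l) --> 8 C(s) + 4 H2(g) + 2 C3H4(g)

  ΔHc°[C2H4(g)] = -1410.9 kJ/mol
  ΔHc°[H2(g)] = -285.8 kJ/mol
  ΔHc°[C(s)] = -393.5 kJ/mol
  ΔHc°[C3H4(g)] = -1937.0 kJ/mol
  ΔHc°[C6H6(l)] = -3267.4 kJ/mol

Using ΔH = Σ nΔHc°(reactants) − Σ nΔHc°(products):
= [1·(-1410.9) + 2·(-3267.4)] − [8·(-393.5) + 4·(-285.8) + 2·(-1937.0)]
= 219.5 kJ/mol

ΔHrxn = 219.5 kJ/mol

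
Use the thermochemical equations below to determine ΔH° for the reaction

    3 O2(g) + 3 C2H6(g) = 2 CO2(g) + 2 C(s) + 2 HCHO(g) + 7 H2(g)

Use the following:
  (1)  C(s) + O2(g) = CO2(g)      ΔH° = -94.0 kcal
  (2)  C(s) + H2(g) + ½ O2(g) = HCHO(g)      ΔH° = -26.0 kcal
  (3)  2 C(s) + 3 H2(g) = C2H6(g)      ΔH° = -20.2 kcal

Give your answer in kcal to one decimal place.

(1) × 2 (×2 to match 2 CO2(g) in the target): (2)·(-94.0) = -188.0 kcal
(2) × 2 (scale by 2 for the 2 HCHO(g)): (2)·(-26.0) = -52.0 kcal
(3) reversed and × 3 (reverse to put C2H6(g) on the reactant side; ×3 to match 3 C2H6(g) in the target): (-3)·(-20.2) = +60.6 kcal
ΔH° = (-188.0) + (-52.0) + (+60.6) = -179.4 kcal

ΔH° = -179.4 kcal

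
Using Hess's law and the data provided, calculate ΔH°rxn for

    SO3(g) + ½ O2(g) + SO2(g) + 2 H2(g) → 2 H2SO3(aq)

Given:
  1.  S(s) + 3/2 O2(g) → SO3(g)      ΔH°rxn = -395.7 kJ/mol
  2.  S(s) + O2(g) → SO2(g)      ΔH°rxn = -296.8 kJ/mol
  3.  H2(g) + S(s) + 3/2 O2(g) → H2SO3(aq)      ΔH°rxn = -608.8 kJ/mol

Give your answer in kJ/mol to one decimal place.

eq. 1 reversed: +395.7 kJ/mol
eq. 2 reversed: +296.8 kJ/mol
eq. 3 × 2: (2)·(-608.8) = -1217.6 kJ/mol
ΔH°rxn = (+395.7) + (+296.8) + (-1217.6) = -525.1 kJ/mol

ΔH°rxn = -525.1 kJ/mol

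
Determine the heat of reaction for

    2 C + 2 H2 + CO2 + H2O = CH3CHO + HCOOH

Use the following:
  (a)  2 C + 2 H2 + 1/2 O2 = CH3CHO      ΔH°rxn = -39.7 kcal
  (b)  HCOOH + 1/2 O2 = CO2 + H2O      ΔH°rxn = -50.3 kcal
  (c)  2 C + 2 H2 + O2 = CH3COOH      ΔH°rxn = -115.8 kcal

(a) as written (CH3CHO already on the product side): -39.7 kcal
(b) reversed (reverse to put HCOOH on the product side): +50.3 kcal
(c): not needed (CH3COOH appears nowhere else).
ΔH°rxn = (-39.7) + (+50.3) = 10.6 kcal

ΔH°rxn = 10.6 kcal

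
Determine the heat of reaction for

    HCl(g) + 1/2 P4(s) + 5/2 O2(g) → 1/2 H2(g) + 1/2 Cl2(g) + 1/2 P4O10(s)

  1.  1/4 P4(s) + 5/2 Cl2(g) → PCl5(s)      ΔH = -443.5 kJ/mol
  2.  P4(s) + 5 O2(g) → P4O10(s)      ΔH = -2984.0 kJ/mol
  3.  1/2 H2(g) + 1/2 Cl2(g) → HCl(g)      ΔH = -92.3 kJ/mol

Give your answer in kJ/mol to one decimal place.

eq. 1: not needed (PCl5(s) appears nowhere else).
eq. 2 × 1/2 (×1/2 to match 1/2 P4O10(s) in the target): (1/2)·(-2984.0) = -1492.0 kJ/mol
eq. 3 reversed (HCl(g) must end up as a reactant): +92.3 kJ/mol
ΔH = (-1492.0) + (+92.3) = -1399.7 kJ/mol

ΔH = -1399.7 kJ/mol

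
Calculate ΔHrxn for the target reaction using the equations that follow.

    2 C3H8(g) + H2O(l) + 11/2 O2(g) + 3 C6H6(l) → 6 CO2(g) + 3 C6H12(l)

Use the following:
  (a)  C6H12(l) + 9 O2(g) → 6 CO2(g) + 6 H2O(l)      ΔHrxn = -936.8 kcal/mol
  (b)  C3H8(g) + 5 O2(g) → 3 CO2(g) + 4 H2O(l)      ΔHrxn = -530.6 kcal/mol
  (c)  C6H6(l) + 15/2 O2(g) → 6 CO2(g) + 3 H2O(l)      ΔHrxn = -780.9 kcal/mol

ΔHrxn = -593.5 kcal/mol

(a) reversed and × 3 (reverse to put C6H12(l) on the product side; ×3 to match 3 C6H12(l) in the target): (-3)·(-936.8) = +2810.4 kcal/mol
(b) × 2 (×2 to match 2 C3H8(g) in the target): (2)·(-530.6) = -1061.2 kcal/mol
(c) × 3 (scale by 3 for the 3 C6H6(l)): (3)·(-780.9) = -2342.7 kcal/mol
Summing the manipulated equations, ΔHrxn = (-3)·(-936.8) + (2)·(-530.6) + (3)·(-780.9) = -593.5 kcal/mol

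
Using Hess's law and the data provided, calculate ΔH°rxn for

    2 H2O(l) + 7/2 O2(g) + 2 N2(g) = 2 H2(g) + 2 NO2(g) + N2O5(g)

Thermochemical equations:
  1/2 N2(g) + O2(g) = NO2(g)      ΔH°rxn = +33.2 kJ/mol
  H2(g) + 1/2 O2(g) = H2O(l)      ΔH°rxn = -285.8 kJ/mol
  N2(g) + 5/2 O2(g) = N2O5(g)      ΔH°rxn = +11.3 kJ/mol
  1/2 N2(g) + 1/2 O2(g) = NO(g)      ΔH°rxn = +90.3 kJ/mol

equation 1 × 2: (2)·(+33.2) = +66.4 kJ/mol
equation 2 reversed and × 2: (-2)·(-285.8) = +571.6 kJ/mol
equation 3 as written: +11.3 kJ/mol
equation 4: not needed.
Since enthalpy is a state function, ΔH°rxn = (+66.4) + (+571.6) + (+11.3) = 649.3 kJ/mol

ΔH°rxn = 649.3 kJ/mol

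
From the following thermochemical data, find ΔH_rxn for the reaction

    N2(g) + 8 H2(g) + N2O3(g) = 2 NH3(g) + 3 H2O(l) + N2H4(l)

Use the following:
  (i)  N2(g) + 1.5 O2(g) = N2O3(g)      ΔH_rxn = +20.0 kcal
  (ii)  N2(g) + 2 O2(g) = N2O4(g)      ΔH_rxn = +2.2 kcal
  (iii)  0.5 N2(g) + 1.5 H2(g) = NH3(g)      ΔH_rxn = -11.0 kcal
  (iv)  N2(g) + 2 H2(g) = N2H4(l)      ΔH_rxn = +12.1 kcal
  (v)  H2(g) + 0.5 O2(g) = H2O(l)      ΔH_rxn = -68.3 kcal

(i) reversed: -20.0 kcal
(ii): not needed.
(iii) × 2: (2)·(-11.0) = -22.0 kcal
(iv) as written: +12.1 kcal
(v) × 3: (3)·(-68.3) = -204.9 kcal
ΔH_rxn = (-1)·(+20.0) + (2)·(-11.0) + (1)·(+12.1) + (3)·(-68.3) = -234.8 kcal

ΔH_rxn = -234.8 kcal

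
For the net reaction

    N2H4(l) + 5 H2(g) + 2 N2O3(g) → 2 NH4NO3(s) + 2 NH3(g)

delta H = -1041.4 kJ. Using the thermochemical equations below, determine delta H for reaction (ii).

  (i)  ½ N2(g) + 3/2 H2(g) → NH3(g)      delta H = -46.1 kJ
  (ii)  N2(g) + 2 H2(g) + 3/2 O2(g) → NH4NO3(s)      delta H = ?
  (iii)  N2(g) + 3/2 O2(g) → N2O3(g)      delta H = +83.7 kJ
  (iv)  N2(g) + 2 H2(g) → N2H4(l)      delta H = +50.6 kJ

(i) × 2 (scale by 2 for the 2 NH3(g)): (2)·(-46.1) = -92.2 kJ
(ii) × 2 (scale by 2 for the 2 NH4NO3(s)): contributes 2·x
(iii) reversed and × 2 (reverse to put N2O3(g) on the reactant side; ×2 to match 2 N2O3(g) in the target): (-2)·(+83.7) = -167.4 kJ
(iv) reversed (reverse to put N2H4(l) on the reactant side): -50.6 kJ
-1041.4 = (-92.2) + (-167.4) + (-50.6) + 2·x
x = (-1041.4 − (-310.2)) / (2) = -365.6 kJ

delta H = -365.6 kJ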